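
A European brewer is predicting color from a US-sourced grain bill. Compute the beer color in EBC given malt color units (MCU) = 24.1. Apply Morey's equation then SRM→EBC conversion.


SRM = 1.4922·MCU^0.6859;  EBC = SRM·1.97
SRM = 1.4922·24.1^0.6859 = 13.2359
EBC = 13.2359·1.97

26.0747 EBC


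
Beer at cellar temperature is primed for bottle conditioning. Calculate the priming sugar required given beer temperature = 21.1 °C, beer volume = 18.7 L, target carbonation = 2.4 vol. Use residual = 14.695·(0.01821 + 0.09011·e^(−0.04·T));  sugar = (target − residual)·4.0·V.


residual = 14.695·(0.01821 + 0.09011·e^(−0.04·21.1)) = 0.8370
sugar = (2.4 − 0.8370)·4.0·18.7

116.9146 g


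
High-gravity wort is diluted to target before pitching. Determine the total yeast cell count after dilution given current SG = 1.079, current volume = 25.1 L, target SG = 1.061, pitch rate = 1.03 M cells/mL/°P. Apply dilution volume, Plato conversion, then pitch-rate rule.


V_w = V·((SG_c−1)/(SG_t−1)−1);  °P = 259 − 259/SG_t;  cells = rate·(V+V_w)·°P
V_w = 25.1·((1.079−1)/(1.061−1)−1) = 7.4066
V_final = 25.1 + 7.4066 = 32.5066
°P = 259 − 259/1.061 = 14.8907
cells = 1.03·32.5066·14.8907

498.5657 billion cells


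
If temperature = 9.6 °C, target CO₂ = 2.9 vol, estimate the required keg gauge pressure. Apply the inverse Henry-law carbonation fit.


psi = vols/(0.01821 + 0.09011·e^(−0.04·T)) − 14.695
psi = 2.9/(0.01821 + 0.09011·e^(−0.04·9.6)) − 14.695

21.7432 psi


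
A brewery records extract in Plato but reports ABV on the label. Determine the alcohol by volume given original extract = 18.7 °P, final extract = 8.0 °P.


SG = 259/(259 − P);  ABV = (OG − FG)·131.25
OG = 259/(259 − 18.7) = 1.0778
FG = 259/(259 − 8.0) = 1.0319
ABV = (1.0778 − 1.0319)·131.25

6.0305 % ABV


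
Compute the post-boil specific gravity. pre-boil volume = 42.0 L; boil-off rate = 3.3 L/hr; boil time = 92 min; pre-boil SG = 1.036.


V_post = V_pre − rate·(t/60);  SG_post = 1 + (SG_pre−1)·V_pre/V_post
V_post = 42.0 − 3.3·(92/60) = 36.9400
SG_post = 1 + (1.036 − 1)·42.0/36.9400

1.0409


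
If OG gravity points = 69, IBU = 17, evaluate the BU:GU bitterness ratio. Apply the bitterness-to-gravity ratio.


BU:GU = IBU / OG_points
BU:GU = 17 / 69

0.2464


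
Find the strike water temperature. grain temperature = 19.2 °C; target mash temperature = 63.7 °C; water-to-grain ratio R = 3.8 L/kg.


T_strike = (0.41/R)·(T_mash − T_grain) + T_mash
T_strike = (0.41/3.8)·(63.7 − 19.2) + 63.7

68.5013 °C


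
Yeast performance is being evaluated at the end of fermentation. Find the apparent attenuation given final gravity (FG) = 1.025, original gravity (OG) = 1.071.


AA = (OG − FG)/(OG − 1) · 100
AA = (1.071 − 1.025)/(1.071 − 1) · 100

64.7887 %


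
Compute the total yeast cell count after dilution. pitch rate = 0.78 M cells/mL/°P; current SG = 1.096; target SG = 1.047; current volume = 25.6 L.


V_w = V·((SG_c−1)/(SG_t−1)−1);  °P = 259 − 259/SG_t;  cells = rate·(V+V_w)·°P
V_w = 25.6·((1.096−1)/(1.047−1)−1) = 26.6894
V_final = 25.6 + 26.6894 = 52.2894
°P = 259 − 259/1.047 = 11.6266
cells = 0.78·52.2894·11.6266

474.1971 billion cells


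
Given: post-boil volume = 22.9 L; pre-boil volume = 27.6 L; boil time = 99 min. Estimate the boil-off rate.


rate = (V_pre − V_post) / (t_min/60)
rate = (27.6 − 22.9) / (99/60)

2.8485 L/hr


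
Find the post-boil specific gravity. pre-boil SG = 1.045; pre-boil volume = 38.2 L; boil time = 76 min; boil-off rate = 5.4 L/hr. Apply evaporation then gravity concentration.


V_post = V_pre − rate·(t/60);  SG_post = 1 + (SG_pre−1)·V_pre/V_post
V_post = 38.2 − 5.4·(76/60) = 31.3600
SG_post = 1 + (1.045 − 1)·38.2/31.3600

1.0548


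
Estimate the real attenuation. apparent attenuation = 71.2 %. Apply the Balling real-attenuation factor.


RA = AA · 0.8192
RA = 71.2 · 0.8192

58.3270 %


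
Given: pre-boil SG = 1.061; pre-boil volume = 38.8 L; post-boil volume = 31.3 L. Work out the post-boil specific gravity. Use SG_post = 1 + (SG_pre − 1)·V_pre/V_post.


pts_pre = (1.061 − 1)·1000 = 61.0000
pts_post = 61.0000·38.8/31.3 = 75.6166
SG_post = 1 + 75.6166/1000

1.0756


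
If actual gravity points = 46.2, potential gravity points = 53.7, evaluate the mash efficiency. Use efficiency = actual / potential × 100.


efficiency = 46.2 / 53.7 × 100

86.0335 %


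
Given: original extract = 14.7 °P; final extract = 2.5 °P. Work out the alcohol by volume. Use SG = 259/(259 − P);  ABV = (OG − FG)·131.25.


OG = 259/(259 − 14.7) = 1.0602
FG = 259/(259 − 2.5) = 1.0097
ABV = (1.0602 − 1.0097)·131.25

6.6183 % ABV


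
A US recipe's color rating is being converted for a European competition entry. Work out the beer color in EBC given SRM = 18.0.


EBC = SRM · 1.97
EBC = 18.0 · 1.97

35.4600 EBC


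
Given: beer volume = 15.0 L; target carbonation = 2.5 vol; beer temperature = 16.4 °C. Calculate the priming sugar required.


residual = 14.695·(0.01821 + 0.09011·e^(−0.04·T));  sugar = (target − residual)·4.0·V
residual = 14.695·(0.01821 + 0.09011·e^(−0.04·16.4)) = 0.9547
sugar = (2.5 − 0.9547)·4.0·15.0

92.7158 g


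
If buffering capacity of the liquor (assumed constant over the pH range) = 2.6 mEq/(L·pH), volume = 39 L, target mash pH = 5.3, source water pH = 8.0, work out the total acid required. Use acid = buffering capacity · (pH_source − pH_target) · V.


acid = 2.6 · (8.0 − 5.3) · 39

273.7800 mEq


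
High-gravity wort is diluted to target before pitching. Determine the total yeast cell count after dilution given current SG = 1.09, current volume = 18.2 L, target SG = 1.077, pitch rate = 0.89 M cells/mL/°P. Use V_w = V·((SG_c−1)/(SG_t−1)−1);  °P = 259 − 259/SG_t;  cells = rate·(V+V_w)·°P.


V_w = 18.2·((1.09−1)/(1.077−1)−1) = 3.0727
V_final = 18.2 + 3.0727 = 21.2727
°P = 259 − 259/1.077 = 18.5172
cells = 0.89·21.2727·18.5172

350.5807 billion cells


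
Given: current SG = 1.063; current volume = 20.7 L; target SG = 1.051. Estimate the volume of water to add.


V_water = V·((SG_curr − 1)/(SG_target − 1) − 1)
V_water = 20.7·((1.063 − 1)/(1.051 − 1) − 1)

4.8706 L


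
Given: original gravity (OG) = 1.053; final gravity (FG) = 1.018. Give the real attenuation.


AA = (OG−FG)/(OG−1)·100;  RA = AA·0.8192
AA = (1.053 − 1.018)/(1.053 − 1)·100 = 66.0377
RA = 66.0377·0.8192

54.0981 %


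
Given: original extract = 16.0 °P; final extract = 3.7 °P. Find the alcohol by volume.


SG = 259/(259 − P);  ABV = (OG − FG)·131.25
OG = 259/(259 − 16.0) = 1.0658
FG = 259/(259 − 3.7) = 1.0145
ABV = (1.0658 − 1.0145)·131.25

6.7398 % ABV


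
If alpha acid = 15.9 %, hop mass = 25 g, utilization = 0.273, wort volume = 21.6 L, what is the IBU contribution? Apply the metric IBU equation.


IBU = (α/100)·mass·U·1000 / V
IBU = (15.9/100)·25·0.273·1000 / 21.6

50.2396 IBU


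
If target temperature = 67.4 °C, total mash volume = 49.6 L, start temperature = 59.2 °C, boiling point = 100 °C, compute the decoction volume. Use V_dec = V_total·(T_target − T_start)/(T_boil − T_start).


V_dec = 49.6·(67.4 − 59.2)/(100 − 59.2)

9.9686 L


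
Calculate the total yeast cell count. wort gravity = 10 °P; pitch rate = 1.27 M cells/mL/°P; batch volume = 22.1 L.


cells (billions) = rate · V_L · °P
cells = 1.27 · 22.1 · 10

280.6700 billion cells


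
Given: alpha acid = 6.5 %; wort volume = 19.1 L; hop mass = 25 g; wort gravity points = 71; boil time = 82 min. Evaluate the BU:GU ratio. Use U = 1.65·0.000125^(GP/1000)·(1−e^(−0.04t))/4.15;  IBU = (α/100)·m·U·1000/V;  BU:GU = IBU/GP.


U = 1.65·0.000125^(71/1000)·(1−e^(−0.04·82))/4.15 = 0.2021
IBU = (6.5/100)·25·0.2021·1000/19.1 = 17.1981
BU:GU = 17.1981/71

0.2422


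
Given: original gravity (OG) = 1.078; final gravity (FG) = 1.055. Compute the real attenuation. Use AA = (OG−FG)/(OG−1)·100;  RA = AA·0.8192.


AA = (1.078 − 1.055)/(1.078 − 1)·100 = 29.4872
RA = 29.4872·0.8192

24.1559 %


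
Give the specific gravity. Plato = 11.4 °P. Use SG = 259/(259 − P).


SG = 259/(259 − 11.4)

1.0460


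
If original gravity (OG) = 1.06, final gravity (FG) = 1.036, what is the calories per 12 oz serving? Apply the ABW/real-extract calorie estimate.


ABW = (OG−FG)·131.25·0.79/FG;  °P = 259 − 259/SG (for OG→OE and FG→AE);  RE = 0.1808·OE + 0.8192·AE;  Cal = (6.9·ABW + 4·(RE−0.1))·FG·3.55
ABW = (1.06 − 1.036)·131.25·0.79/1.036 = 2.4020
OE = 259 − 259/1.06 = 14.6604 °P
AE = 259 − 259/1.036 = 9.0000 °P
RE = 0.1808·14.6604 + 0.8192·9.0000 = 10.0234 °P
Cal = (6.9·2.4020 + 4·(10.0234−0.1))·1.036·3.55

206.9409 kcal


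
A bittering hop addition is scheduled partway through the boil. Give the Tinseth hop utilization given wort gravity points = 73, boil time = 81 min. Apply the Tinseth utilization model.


U = 1.65·0.000125^(GP/1000) · (1 − e^(−0.04·t))/4.15
bigness = 1.65·0.000125^(73/1000) = 0.8562
boil_factor = (1 − e^(−0.04·81))/4.15 = 0.2315
U = 0.8562 · 0.2315

0.1982


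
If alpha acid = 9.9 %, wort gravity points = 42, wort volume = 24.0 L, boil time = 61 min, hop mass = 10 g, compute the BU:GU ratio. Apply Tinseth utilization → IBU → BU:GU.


U = 1.65·0.000125^(GP/1000)·(1−e^(−0.04t))/4.15;  IBU = (α/100)·m·U·1000/V;  BU:GU = IBU/GP
U = 1.65·0.000125^(42/1000)·(1−e^(−0.04·61))/4.15 = 0.2488
IBU = (9.9/100)·10·0.2488·1000/24.0 = 10.2642
BU:GU = 10.2642/42

0.2444


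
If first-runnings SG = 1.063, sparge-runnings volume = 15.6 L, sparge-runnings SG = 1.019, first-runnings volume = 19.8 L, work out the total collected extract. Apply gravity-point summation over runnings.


total = Σ (SG_i − 1)·1000·V_i
first = (1.063 − 1)·1000·19.8 = 1247.4000
sparge = (1.019 − 1)·1000·15.6 = 296.4000
total = 1247.4000 + 296.4000

1543.8000 gravity·L


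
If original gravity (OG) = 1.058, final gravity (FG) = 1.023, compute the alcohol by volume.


ABV = (OG − FG) · 131.25
ABV = (1.058 − 1.023) · 131.25

4.5938 % ABV


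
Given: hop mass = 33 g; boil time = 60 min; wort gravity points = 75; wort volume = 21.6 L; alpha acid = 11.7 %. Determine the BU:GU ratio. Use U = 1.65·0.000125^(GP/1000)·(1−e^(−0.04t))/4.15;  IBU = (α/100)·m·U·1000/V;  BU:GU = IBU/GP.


U = 1.65·0.000125^(75/1000)·(1−e^(−0.04·60))/4.15 = 0.1842
IBU = (11.7/100)·33·0.1842·1000/21.6 = 32.9343
BU:GU = 32.9343/75

0.4391


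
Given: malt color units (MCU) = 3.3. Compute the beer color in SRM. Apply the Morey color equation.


SRM = 1.4922 · MCU^0.6859
SRM = 1.4922 · 3.3^0.6859

3.3844 SRM


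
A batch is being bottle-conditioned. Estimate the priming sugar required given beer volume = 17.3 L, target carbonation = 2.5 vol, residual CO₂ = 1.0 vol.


sugar = (target − residual)·4.0·V
sugar = (2.5 − 1.0)·4.0·17.3

103.8000 g


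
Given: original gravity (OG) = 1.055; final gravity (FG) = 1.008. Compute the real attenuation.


AA = (OG−FG)/(OG−1)·100;  RA = AA·0.8192
AA = (1.055 − 1.008)/(1.055 − 1)·100 = 85.4545
RA = 85.4545·0.8192

70.0044 %


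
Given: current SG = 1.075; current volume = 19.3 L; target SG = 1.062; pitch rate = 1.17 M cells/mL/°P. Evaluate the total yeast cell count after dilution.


V_w = V·((SG_c−1)/(SG_t−1)−1);  °P = 259 − 259/SG_t;  cells = rate·(V+V_w)·°P
V_w = 19.3·((1.075−1)/(1.062−1)−1) = 4.0468
V_final = 19.3 + 4.0468 = 23.3468
°P = 259 − 259/1.062 = 15.1205
cells = 1.17·23.3468·15.1205

413.0282 billion cells


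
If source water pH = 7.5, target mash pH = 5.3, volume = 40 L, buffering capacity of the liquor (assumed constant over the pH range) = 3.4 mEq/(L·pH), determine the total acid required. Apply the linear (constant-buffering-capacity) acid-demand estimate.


acid = buffering capacity · (pH_source − pH_target) · V
acid = 3.4 · (7.5 − 5.3) · 40

299.2000 mEq


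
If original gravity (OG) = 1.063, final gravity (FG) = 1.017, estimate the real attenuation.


AA = (OG−FG)/(OG−1)·100;  RA = AA·0.8192
AA = (1.063 − 1.017)/(1.063 − 1)·100 = 73.0159
RA = 73.0159·0.8192

59.8146 %


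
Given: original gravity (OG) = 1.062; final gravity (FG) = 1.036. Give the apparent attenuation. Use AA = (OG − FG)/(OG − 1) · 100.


AA = (1.062 − 1.036)/(1.062 − 1) · 100

41.9355 %


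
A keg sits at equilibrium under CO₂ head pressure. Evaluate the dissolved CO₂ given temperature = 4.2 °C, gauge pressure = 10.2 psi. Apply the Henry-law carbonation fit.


vols = (P + 14.695)·(0.01821 + 0.09011·e^(−0.04·T))
vols = (10.2 + 14.695)·(0.01821 + 0.09011·e^(−0.04·4.2))

2.3497 volumes


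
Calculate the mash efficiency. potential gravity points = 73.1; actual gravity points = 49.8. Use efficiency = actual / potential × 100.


efficiency = 49.8 / 73.1 × 100

68.1259 %


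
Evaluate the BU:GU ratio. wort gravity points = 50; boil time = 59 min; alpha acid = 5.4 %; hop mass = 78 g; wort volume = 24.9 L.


U = 1.65·0.000125^(GP/1000)·(1−e^(−0.04t))/4.15;  IBU = (α/100)·m·U·1000/V;  BU:GU = IBU/GP
U = 1.65·0.000125^(50/1000)·(1−e^(−0.04·59))/4.15 = 0.2297
IBU = (5.4/100)·78·0.2297·1000/24.9 = 38.8595
BU:GU = 38.8595/50

0.7772


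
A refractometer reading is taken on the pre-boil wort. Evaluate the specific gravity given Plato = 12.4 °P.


SG = 259/(259 − P)
SG = 259/(259 − 12.4)

1.0503


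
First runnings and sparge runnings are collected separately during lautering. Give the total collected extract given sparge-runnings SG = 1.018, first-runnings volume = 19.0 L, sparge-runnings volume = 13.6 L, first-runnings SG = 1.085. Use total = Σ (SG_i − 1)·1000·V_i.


first = (1.085 − 1)·1000·19.0 = 1615.0000
sparge = (1.018 − 1)·1000·13.6 = 244.8000
total = 1615.0000 + 244.8000

1859.8000 gravity·L


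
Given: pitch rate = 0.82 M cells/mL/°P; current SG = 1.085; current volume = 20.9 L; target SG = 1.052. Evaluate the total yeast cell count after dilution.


V_w = V·((SG_c−1)/(SG_t−1)−1);  °P = 259 − 259/SG_t;  cells = rate·(V+V_w)·°P
V_w = 20.9·((1.085−1)/(1.052−1)−1) = 13.2635
V_final = 20.9 + 13.2635 = 34.1635
°P = 259 − 259/1.052 = 12.8023
cells = 0.82·34.1635·12.8023

358.6436 billion cells


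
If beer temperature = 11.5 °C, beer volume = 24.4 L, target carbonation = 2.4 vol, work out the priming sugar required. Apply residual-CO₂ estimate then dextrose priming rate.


residual = 14.695·(0.01821 + 0.09011·e^(−0.04·T));  sugar = (target − residual)·4.0·V
residual = 14.695·(0.01821 + 0.09011·e^(−0.04·11.5)) = 1.1035
sugar = (2.4 − 1.1035)·4.0·24.4

126.5364 g


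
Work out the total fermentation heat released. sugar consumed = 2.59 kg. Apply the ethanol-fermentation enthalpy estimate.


Q = m_sugar · 590 kJ/kg
Q = 2.59 · 590

1528.1000 kJ


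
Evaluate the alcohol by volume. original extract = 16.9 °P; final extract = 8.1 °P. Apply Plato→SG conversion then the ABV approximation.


SG = 259/(259 − P);  ABV = (OG − FG)·131.25
OG = 259/(259 − 16.9) = 1.0698
FG = 259/(259 − 8.1) = 1.0323
ABV = (1.0698 − 1.0323)·131.25

4.9248 % ABV


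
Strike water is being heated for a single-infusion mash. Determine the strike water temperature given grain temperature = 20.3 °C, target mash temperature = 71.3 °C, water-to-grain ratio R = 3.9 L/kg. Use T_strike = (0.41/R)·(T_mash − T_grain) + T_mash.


T_strike = (0.41/3.9)·(71.3 − 20.3) + 71.3

76.6615 °C


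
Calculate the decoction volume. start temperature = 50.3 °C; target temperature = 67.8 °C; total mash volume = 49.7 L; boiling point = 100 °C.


V_dec = V_total·(T_target − T_start)/(T_boil − T_start)
V_dec = 49.7·(67.8 − 50.3)/(100 − 50.3)

17.5000 L


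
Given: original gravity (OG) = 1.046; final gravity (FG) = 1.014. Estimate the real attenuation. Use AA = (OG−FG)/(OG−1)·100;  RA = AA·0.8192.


AA = (1.046 − 1.014)/(1.046 − 1)·100 = 69.5652
RA = 69.5652·0.8192

56.9878 %


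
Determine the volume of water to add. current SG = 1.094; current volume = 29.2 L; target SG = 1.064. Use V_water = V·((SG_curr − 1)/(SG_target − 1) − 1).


V_water = 29.2·((1.094 − 1)/(1.064 − 1) − 1)

13.6875 L


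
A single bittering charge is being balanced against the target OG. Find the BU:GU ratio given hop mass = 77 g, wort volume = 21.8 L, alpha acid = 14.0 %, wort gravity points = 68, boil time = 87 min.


U = 1.65·0.000125^(GP/1000)·(1−e^(−0.04t))/4.15;  IBU = (α/100)·m·U·1000/V;  BU:GU = IBU/GP
U = 1.65·0.000125^(68/1000)·(1−e^(−0.04·87))/4.15 = 0.2091
IBU = (14.0/100)·77·0.2091·1000/21.8 = 103.4185
BU:GU = 103.4185/68

1.5209


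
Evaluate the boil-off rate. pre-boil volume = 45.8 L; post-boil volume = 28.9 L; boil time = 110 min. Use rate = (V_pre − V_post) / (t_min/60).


rate = (45.8 − 28.9) / (110/60)

9.2182 L/hr


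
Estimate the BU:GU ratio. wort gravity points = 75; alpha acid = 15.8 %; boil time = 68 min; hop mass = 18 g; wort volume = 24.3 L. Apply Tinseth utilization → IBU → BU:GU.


U = 1.65·0.000125^(GP/1000)·(1−e^(−0.04t))/4.15;  IBU = (α/100)·m·U·1000/V;  BU:GU = IBU/GP
U = 1.65·0.000125^(75/1000)·(1−e^(−0.04·68))/4.15 = 0.1893
IBU = (15.8/100)·18·0.1893·1000/24.3 = 22.1530
BU:GU = 22.1530/75

0.2954


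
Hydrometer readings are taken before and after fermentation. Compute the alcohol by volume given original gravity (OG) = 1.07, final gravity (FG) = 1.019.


ABV = (OG − FG) · 131.25
ABV = (1.07 − 1.019) · 131.25

6.6938 % ABV


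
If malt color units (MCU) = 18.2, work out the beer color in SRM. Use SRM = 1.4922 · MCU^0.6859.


SRM = 1.4922 · 18.2^0.6859

10.9172 SRM


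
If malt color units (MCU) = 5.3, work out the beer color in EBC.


SRM = 1.4922·MCU^0.6859;  EBC = SRM·1.97
SRM = 1.4922·5.3^0.6859 = 4.6839
EBC = 4.6839·1.97

9.2273 EBC


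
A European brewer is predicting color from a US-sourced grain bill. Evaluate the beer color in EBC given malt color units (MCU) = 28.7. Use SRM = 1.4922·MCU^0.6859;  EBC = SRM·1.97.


SRM = 1.4922·28.7^0.6859 = 14.9207
EBC = 14.9207·1.97

29.3937 EBC


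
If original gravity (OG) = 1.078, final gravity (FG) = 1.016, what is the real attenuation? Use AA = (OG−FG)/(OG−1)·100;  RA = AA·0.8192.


AA = (1.078 − 1.016)/(1.078 − 1)·100 = 79.4872
RA = 79.4872·0.8192

65.1159 %


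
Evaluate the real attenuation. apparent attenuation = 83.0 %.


RA = AA · 0.8192
RA = 83.0 · 0.8192

67.9936 %


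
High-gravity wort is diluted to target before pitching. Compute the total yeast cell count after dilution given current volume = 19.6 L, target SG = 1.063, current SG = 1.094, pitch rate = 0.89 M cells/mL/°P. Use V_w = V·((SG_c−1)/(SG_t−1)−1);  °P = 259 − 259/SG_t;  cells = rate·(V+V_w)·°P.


V_w = 19.6·((1.094−1)/(1.063−1)−1) = 9.6444
V_final = 19.6 + 9.6444 = 29.2444
°P = 259 − 259/1.063 = 15.3500
cells = 0.89·29.2444·15.3500

399.5218 billion cells


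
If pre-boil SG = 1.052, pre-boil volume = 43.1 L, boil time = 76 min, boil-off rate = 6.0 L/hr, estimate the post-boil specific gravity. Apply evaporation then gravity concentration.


V_post = V_pre − rate·(t/60);  SG_post = 1 + (SG_pre−1)·V_pre/V_post
V_post = 43.1 − 6.0·(76/60) = 35.5000
SG_post = 1 + (1.052 − 1)·43.1/35.5000

1.0631


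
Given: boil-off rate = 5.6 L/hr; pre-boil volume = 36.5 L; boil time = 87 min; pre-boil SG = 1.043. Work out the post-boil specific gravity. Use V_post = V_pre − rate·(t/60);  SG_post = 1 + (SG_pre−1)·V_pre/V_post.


V_post = 36.5 − 5.6·(87/60) = 28.3800
SG_post = 1 + (1.043 − 1)·36.5/28.3800

1.0553


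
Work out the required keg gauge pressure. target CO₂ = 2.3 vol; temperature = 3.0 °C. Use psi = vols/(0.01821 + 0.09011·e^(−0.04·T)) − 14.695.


psi = 2.3/(0.01821 + 0.09011·e^(−0.04·3.0)) − 14.695

8.7432 psi


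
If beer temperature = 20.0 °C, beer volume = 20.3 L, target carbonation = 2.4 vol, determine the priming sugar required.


residual = 14.695·(0.01821 + 0.09011·e^(−0.04·T));  sugar = (target − residual)·4.0·V
residual = 14.695·(0.01821 + 0.09011·e^(−0.04·20.0)) = 0.8626
sugar = (2.4 − 0.8626)·4.0·20.3

124.8383 g


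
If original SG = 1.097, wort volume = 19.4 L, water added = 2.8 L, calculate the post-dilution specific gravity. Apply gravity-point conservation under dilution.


SG_new = 1 + (SG_old − 1)·V_old/(V_old + V_water)
pts = (1.097 − 1)·1000·19.4/(19.4 + 2.8) = 84.7658
SG_new = 1 + 84.7658/1000

1.0848


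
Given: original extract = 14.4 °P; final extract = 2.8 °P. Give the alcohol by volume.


SG = 259/(259 − P);  ABV = (OG − FG)·131.25
OG = 259/(259 − 14.4) = 1.0589
FG = 259/(259 − 2.8) = 1.0109
ABV = (1.0589 − 1.0109)·131.25

6.2925 % ABV


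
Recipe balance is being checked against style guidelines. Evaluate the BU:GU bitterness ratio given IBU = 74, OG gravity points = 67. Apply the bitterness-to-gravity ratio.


BU:GU = IBU / OG_points
BU:GU = 74 / 67

1.1045


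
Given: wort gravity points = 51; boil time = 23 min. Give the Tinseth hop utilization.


U = 1.65·0.000125^(GP/1000) · (1 − e^(−0.04·t))/4.15
bigness = 1.65·0.000125^(51/1000) = 1.0433
boil_factor = (1 − e^(−0.04·23))/4.15 = 0.1449
U = 1.0433 · 0.1449

0.1512


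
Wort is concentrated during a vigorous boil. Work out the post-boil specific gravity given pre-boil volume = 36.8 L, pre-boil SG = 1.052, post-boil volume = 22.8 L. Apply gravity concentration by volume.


SG_post = 1 + (SG_pre − 1)·V_pre/V_post
pts_pre = (1.052 − 1)·1000 = 52.0000
pts_post = 52.0000·36.8/22.8 = 83.9298
SG_post = 1 + 83.9298/1000

1.0839


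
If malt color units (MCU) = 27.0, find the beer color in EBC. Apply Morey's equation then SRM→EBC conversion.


SRM = 1.4922·MCU^0.6859;  EBC = SRM·1.97
SRM = 1.4922·27.0^0.6859 = 14.3087
EBC = 14.3087·1.97

28.1881 EBC


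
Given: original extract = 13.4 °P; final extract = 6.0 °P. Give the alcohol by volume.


SG = 259/(259 − P);  ABV = (OG − FG)·131.25
OG = 259/(259 − 13.4) = 1.0546
FG = 259/(259 − 6.0) = 1.0237
ABV = (1.0546 − 1.0237)·131.25

4.0484 % ABV


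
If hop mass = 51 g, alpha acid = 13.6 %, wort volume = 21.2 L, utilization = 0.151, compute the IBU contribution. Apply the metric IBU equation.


IBU = (α/100)·mass·U·1000 / V
IBU = (13.6/100)·51·0.151·1000 / 21.2

49.4026 IBU


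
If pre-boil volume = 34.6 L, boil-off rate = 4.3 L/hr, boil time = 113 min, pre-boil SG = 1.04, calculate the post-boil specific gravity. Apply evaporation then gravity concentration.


V_post = V_pre − rate·(t/60);  SG_post = 1 + (SG_pre−1)·V_pre/V_post
V_post = 34.6 − 4.3·(113/60) = 26.5017
SG_post = 1 + (1.04 − 1)·34.6/26.5017

1.0522


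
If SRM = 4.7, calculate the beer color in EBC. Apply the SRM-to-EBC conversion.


EBC = SRM · 1.97
EBC = 4.7 · 1.97

9.2590 EBC


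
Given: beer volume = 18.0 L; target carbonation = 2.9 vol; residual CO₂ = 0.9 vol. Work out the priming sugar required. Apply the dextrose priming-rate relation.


sugar = (target − residual)·4.0·V
sugar = (2.9 − 0.9)·4.0·18.0

144.0000 g


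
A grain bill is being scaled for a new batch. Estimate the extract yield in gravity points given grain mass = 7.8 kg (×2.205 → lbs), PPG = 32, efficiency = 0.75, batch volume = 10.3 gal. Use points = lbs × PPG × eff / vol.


lbs = 7.8 × 2.205 = 17.1990
points = 17.1990 × 32 × 0.75 / 10.3

40.0753 points


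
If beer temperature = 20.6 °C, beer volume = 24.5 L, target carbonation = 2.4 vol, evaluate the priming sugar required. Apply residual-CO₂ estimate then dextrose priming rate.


residual = 14.695·(0.01821 + 0.09011·e^(−0.04·T));  sugar = (target − residual)·4.0·V
residual = 14.695·(0.01821 + 0.09011·e^(−0.04·20.6)) = 0.8485
sugar = (2.4 − 0.8485)·4.0·24.5

152.0497 g


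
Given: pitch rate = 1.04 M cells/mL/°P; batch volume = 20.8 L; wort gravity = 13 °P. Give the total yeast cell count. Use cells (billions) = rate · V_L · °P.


cells = 1.04 · 20.8 · 13

281.2160 billion cells


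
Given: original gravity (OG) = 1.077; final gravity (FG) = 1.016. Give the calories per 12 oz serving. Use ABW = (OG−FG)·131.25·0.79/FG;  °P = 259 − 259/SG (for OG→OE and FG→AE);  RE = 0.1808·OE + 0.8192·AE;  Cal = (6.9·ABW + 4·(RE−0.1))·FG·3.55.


ABW = (1.077 − 1.016)·131.25·0.79/1.016 = 6.2253
OE = 259 − 259/1.077 = 18.5172 °P
AE = 259 − 259/1.016 = 4.0787 °P
RE = 0.1808·18.5172 + 0.8192·4.0787 = 6.6892 °P
Cal = (6.9·6.2253 + 4·(6.6892−0.1))·1.016·3.55

249.9932 kcal


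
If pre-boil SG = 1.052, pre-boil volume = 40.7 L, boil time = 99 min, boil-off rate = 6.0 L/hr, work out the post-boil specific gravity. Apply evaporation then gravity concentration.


V_post = V_pre − rate·(t/60);  SG_post = 1 + (SG_pre−1)·V_pre/V_post
V_post = 40.7 − 6.0·(99/60) = 30.8000
SG_post = 1 + (1.052 − 1)·40.7/30.8000

1.0687


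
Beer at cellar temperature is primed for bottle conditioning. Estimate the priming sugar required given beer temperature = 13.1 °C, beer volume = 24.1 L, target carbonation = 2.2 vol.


residual = 14.695·(0.01821 + 0.09011·e^(−0.04·T));  sugar = (target − residual)·4.0·V
residual = 14.695·(0.01821 + 0.09011·e^(−0.04·13.1)) = 1.0517
sugar = (2.2 − 1.0517)·4.0·24.1

110.6964 g


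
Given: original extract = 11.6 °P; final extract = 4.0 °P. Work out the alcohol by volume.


SG = 259/(259 − P);  ABV = (OG − FG)·131.25
OG = 259/(259 − 11.6) = 1.0469
FG = 259/(259 − 4.0) = 1.0157
ABV = (1.0469 − 1.0157)·131.25

4.0952 % ABV


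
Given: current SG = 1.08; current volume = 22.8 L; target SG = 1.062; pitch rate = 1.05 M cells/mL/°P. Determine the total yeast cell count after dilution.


V_w = V·((SG_c−1)/(SG_t−1)−1);  °P = 259 − 259/SG_t;  cells = rate·(V+V_w)·°P
V_w = 22.8·((1.08−1)/(1.062−1)−1) = 6.6194
V_final = 22.8 + 6.6194 = 29.4194
°P = 259 − 259/1.062 = 15.1205
cells = 1.05·29.4194·15.1205

467.0780 billion cells


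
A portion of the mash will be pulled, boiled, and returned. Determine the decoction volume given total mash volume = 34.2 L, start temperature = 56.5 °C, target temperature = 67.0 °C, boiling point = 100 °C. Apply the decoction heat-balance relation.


V_dec = V_total·(T_target − T_start)/(T_boil − T_start)
V_dec = 34.2·(67.0 − 56.5)/(100 − 56.5)

8.2552 L


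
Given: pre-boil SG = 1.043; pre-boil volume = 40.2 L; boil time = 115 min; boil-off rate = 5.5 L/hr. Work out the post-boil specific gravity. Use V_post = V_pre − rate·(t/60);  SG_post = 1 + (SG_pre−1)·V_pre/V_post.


V_post = 40.2 − 5.5·(115/60) = 29.6583
SG_post = 1 + (1.043 − 1)·40.2/29.6583

1.0583


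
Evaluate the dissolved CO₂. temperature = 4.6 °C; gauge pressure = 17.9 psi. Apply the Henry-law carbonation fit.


vols = (P + 14.695)·(0.01821 + 0.09011·e^(−0.04·T))
vols = (17.9 + 14.695)·(0.01821 + 0.09011·e^(−0.04·4.6))

3.0371 volumes


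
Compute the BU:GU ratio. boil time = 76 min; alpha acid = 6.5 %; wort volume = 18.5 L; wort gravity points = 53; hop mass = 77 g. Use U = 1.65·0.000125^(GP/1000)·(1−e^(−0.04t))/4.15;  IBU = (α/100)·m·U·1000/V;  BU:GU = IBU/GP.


U = 1.65·0.000125^(53/1000)·(1−e^(−0.04·76))/4.15 = 0.2351
IBU = (6.5/100)·77·0.2351·1000/18.5 = 63.6087
BU:GU = 63.6087/53

1.2002


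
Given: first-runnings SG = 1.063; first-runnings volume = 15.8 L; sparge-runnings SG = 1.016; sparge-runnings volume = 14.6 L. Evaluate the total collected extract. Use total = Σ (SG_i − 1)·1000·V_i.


first = (1.063 − 1)·1000·15.8 = 995.4000
sparge = (1.016 − 1)·1000·14.6 = 233.6000
total = 995.4000 + 233.6000

1229.0000 gravity·L


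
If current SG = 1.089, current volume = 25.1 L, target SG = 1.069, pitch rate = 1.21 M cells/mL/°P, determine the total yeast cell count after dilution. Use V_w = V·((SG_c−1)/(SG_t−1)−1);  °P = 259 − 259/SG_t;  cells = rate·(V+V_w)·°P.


V_w = 25.1·((1.089−1)/(1.069−1)−1) = 7.2754
V_final = 25.1 + 7.2754 = 32.3754
°P = 259 − 259/1.069 = 16.7175
cells = 1.21·32.3754·16.7175

654.8942 billion cells


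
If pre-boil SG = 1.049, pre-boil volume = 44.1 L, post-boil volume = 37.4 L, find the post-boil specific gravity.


SG_post = 1 + (SG_pre − 1)·V_pre/V_post
pts_pre = (1.049 − 1)·1000 = 49.0000
pts_post = 49.0000·44.1/37.4 = 57.7781
SG_post = 1 + 57.7781/1000

1.0578


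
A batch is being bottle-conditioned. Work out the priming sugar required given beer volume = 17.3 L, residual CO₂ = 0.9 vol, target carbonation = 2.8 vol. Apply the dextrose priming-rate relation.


sugar = (target − residual)·4.0·V
sugar = (2.8 − 0.9)·4.0·17.3

131.4800 g


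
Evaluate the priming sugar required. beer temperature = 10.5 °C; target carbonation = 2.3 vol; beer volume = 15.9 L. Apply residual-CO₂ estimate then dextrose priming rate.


residual = 14.695·(0.01821 + 0.09011·e^(−0.04·T));  sugar = (target − residual)·4.0·V
residual = 14.695·(0.01821 + 0.09011·e^(−0.04·10.5)) = 1.1376
sugar = (2.3 − 1.1376)·4.0·15.9

73.9264 g


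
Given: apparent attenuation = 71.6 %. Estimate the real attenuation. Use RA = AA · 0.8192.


RA = 71.6 · 0.8192

58.6547 %


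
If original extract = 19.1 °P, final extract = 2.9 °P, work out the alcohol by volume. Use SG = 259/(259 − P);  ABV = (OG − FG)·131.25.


OG = 259/(259 − 19.1) = 1.0796
FG = 259/(259 − 2.9) = 1.0113
ABV = (1.0796 − 1.0113)·131.25

8.9634 % ABV


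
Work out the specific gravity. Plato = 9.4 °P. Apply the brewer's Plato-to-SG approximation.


SG = 259/(259 − P)
SG = 259/(259 − 9.4)

1.0377


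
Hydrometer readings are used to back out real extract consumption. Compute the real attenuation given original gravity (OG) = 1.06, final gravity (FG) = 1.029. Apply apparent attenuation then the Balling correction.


AA = (OG−FG)/(OG−1)·100;  RA = AA·0.8192
AA = (1.06 − 1.029)/(1.06 − 1)·100 = 51.6667
RA = 51.6667·0.8192

42.3253 %


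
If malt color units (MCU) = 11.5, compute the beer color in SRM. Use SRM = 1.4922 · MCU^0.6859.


SRM = 1.4922 · 11.5^0.6859

7.9682 SRM


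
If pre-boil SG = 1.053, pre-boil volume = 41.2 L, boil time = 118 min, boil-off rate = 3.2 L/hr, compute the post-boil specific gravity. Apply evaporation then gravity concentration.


V_post = V_pre − rate·(t/60);  SG_post = 1 + (SG_pre−1)·V_pre/V_post
V_post = 41.2 − 3.2·(118/60) = 34.9067
SG_post = 1 + (1.053 − 1)·41.2/34.9067

1.0626


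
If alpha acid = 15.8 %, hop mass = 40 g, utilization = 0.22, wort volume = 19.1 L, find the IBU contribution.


IBU = (α/100)·mass·U·1000 / V
IBU = (15.8/100)·40·0.22·1000 / 19.1

72.7958 IBU


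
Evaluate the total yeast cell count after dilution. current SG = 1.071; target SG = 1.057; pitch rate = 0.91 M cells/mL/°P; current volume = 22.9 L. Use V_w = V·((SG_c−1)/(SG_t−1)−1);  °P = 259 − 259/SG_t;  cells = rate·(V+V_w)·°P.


V_w = 22.9·((1.071−1)/(1.057−1)−1) = 5.6246
V_final = 22.9 + 5.6246 = 28.5246
°P = 259 − 259/1.057 = 13.9669
cells = 0.91·28.5246·13.9669

362.5434 billion cells


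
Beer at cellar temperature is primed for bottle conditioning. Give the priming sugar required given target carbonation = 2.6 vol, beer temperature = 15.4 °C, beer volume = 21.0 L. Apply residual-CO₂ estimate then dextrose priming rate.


residual = 14.695·(0.01821 + 0.09011·e^(−0.04·T));  sugar = (target − residual)·4.0·V
residual = 14.695·(0.01821 + 0.09011·e^(−0.04·15.4)) = 0.9828
sugar = (2.6 − 0.9828)·4.0·21.0

135.8466 g


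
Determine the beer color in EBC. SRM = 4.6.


EBC = SRM · 1.97
EBC = 4.6 · 1.97

9.0620 EBC


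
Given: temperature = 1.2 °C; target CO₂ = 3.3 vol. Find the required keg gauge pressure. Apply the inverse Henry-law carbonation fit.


psi = vols/(0.01821 + 0.09011·e^(−0.04·T)) − 14.695
psi = 3.3/(0.01821 + 0.09011·e^(−0.04·1.2)) − 14.695

17.0062 psi


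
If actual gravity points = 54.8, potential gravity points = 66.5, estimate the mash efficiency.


efficiency = actual / potential × 100
efficiency = 54.8 / 66.5 × 100

82.4060 %


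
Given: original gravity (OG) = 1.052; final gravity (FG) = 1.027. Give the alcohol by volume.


ABV = (OG − FG) · 131.25
ABV = (1.052 − 1.027) · 131.25

3.2813 % ABV


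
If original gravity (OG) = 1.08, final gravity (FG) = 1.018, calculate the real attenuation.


AA = (OG−FG)/(OG−1)·100;  RA = AA·0.8192
AA = (1.08 − 1.018)/(1.08 − 1)·100 = 77.5000
RA = 77.5000·0.8192

63.4880 %


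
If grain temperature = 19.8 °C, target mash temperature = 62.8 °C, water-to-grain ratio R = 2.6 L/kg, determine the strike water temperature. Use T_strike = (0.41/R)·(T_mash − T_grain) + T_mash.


T_strike = (0.41/2.6)·(62.8 − 19.8) + 62.8

69.5808 °C


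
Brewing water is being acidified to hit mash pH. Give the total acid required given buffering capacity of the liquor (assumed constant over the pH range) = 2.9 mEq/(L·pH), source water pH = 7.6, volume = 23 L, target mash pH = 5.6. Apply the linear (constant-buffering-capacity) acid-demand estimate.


acid = buffering capacity · (pH_source − pH_target) · V
acid = 2.9 · (7.6 − 5.6) · 23

133.4000 mEq


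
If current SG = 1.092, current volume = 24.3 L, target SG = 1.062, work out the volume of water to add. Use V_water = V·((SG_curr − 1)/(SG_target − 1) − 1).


V_water = 24.3·((1.092 − 1)/(1.062 − 1) − 1)

11.7581 L


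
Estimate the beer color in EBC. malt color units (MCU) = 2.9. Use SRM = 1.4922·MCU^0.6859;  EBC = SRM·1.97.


SRM = 1.4922·2.9^0.6859 = 3.0973
EBC = 3.0973·1.97

6.1017 EBC


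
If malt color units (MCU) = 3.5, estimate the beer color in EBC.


SRM = 1.4922·MCU^0.6859;  EBC = SRM·1.97
SRM = 1.4922·3.5^0.6859 = 3.5237
EBC = 3.5237·1.97

6.9418 EBC


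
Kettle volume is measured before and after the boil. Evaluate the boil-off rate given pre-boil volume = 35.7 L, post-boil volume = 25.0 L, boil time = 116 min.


rate = (V_pre − V_post) / (t_min/60)
rate = (35.7 − 25.0) / (116/60)

5.5345 L/hr


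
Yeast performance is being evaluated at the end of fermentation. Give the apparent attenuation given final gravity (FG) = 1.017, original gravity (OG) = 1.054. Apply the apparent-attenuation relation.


AA = (OG − FG)/(OG − 1) · 100
AA = (1.054 − 1.017)/(1.054 − 1) · 100

68.5185 %


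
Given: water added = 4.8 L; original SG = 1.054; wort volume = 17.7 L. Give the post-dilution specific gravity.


SG_new = 1 + (SG_old − 1)·V_old/(V_old + V_water)
pts = (1.054 − 1)·1000·17.7/(17.7 + 4.8) = 42.4800
SG_new = 1 + 42.4800/1000

1.0425


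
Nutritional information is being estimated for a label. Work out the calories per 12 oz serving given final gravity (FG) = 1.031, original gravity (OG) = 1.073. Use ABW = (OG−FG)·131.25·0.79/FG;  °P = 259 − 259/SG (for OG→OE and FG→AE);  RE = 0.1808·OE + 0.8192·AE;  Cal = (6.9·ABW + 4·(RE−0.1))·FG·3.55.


ABW = (1.073 − 1.031)·131.25·0.79/1.031 = 4.2239
OE = 259 − 259/1.073 = 17.6207 °P
AE = 259 − 259/1.031 = 7.7876 °P
RE = 0.1808·17.6207 + 0.8192·7.7876 = 9.5654 °P
Cal = (6.9·4.2239 + 4·(9.5654−0.1))·1.031·3.55

245.2482 kcal


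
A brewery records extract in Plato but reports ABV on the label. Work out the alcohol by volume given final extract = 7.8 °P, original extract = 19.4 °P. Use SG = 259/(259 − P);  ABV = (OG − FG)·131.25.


OG = 259/(259 − 19.4) = 1.0810
FG = 259/(259 − 7.8) = 1.0311
ABV = (1.0810 − 1.0311)·131.25

6.5516 % ABV


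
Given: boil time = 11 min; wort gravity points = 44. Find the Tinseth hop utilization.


U = 1.65·0.000125^(GP/1000) · (1 − e^(−0.04·t))/4.15
bigness = 1.65·0.000125^(44/1000) = 1.1111
boil_factor = (1 − e^(−0.04·11))/4.15 = 0.0858
U = 1.1111 · 0.0858

0.0953


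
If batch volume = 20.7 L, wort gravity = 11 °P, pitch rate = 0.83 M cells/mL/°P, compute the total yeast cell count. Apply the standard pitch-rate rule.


cells (billions) = rate · V_L · °P
cells = 0.83 · 20.7 · 11

188.9910 billion cells


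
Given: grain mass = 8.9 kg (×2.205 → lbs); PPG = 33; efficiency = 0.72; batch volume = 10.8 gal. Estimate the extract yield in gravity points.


points = lbs × PPG × eff / vol
lbs = 8.9 × 2.205 = 19.6245
points = 19.6245 × 33 × 0.72 / 10.8

43.1739 points


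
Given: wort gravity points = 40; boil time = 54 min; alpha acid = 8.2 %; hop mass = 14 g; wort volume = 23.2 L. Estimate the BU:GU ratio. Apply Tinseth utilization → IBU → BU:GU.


U = 1.65·0.000125^(GP/1000)·(1−e^(−0.04t))/4.15;  IBU = (α/100)·m·U·1000/V;  BU:GU = IBU/GP
U = 1.65·0.000125^(40/1000)·(1−e^(−0.04·54))/4.15 = 0.2455
IBU = (8.2/100)·14·0.2455·1000/23.2 = 12.1493
BU:GU = 12.1493/40

0.3037


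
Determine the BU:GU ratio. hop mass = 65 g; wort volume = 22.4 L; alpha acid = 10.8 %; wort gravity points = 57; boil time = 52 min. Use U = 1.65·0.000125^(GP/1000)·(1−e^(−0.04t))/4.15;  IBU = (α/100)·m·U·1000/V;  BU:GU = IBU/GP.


U = 1.65·0.000125^(57/1000)·(1−e^(−0.04·52))/4.15 = 0.2085
IBU = (10.8/100)·65·0.2085·1000/22.4 = 65.3268
BU:GU = 65.3268/57

1.1461


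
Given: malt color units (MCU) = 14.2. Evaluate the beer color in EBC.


SRM = 1.4922·MCU^0.6859;  EBC = SRM·1.97
SRM = 1.4922·14.2^0.6859 = 9.2083
EBC = 9.2083·1.97

18.1404 EBC


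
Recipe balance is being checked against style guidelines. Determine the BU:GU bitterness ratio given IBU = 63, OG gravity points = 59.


BU:GU = IBU / OG_points
BU:GU = 63 / 59

1.0678


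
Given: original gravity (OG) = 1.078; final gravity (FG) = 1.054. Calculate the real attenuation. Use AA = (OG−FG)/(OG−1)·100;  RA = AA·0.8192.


AA = (1.078 − 1.054)/(1.078 − 1)·100 = 30.7692
RA = 30.7692·0.8192

25.2062 %


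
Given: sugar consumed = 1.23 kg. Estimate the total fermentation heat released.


Q = m_sugar · 590 kJ/kg
Q = 1.23 · 590

725.7000 kJ


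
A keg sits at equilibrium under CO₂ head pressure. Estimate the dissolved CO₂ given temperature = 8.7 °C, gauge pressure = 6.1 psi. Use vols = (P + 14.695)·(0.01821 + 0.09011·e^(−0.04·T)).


vols = (6.1 + 14.695)·(0.01821 + 0.09011·e^(−0.04·8.7))

1.7018 volumes


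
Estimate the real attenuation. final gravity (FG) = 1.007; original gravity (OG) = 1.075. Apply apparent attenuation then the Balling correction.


AA = (OG−FG)/(OG−1)·100;  RA = AA·0.8192
AA = (1.075 − 1.007)/(1.075 − 1)·100 = 90.6667
RA = 90.6667·0.8192

74.2741 %


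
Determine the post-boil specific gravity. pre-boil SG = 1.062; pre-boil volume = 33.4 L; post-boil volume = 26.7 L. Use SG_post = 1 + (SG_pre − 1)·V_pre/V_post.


pts_pre = (1.062 − 1)·1000 = 62.0000
pts_post = 62.0000·33.4/26.7 = 77.5581
SG_post = 1 + 77.5581/1000

1.0776


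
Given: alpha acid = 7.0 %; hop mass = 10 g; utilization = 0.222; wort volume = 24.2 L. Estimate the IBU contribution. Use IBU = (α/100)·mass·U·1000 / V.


IBU = (7.0/100)·10·0.222·1000 / 24.2

6.4215 IBU


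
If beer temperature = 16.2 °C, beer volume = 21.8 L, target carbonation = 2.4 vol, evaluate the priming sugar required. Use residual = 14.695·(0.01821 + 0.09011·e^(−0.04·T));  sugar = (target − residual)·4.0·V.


residual = 14.695·(0.01821 + 0.09011·e^(−0.04·16.2)) = 0.9603
sugar = (2.4 − 0.9603)·4.0·21.8

125.5457 g
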